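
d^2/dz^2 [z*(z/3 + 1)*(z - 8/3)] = 2*z + 2/9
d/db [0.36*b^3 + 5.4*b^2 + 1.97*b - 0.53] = 1.08*b^2 + 10.8*b + 1.97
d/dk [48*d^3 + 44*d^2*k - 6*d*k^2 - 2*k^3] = 44*d^2 - 12*d*k - 6*k^2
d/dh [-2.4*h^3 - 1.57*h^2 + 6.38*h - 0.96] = -7.2*h^2 - 3.14*h + 6.38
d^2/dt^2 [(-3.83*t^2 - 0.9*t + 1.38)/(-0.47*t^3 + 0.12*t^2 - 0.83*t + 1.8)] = (1.692094*t^6 + 1.19286*t^5 - 12.927162*t^4 + 46.694508*t^3 + 0.823860000000002*t^2 - 7.346592*t + 26.202396)/(0.103823*t^9 - 0.079524*t^8 + 0.570345*t^7 - 1.47546*t^6 + 1.616325*t^5 - 4.538844*t^4 + 6.215867*t^3 - 4.88646*t^2 + 8.0676*t - 5.832)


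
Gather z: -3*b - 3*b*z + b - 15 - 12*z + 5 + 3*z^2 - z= -2*b + 3*z^2 + z*(-3*b - 13) - 10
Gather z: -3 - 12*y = -12*y - 3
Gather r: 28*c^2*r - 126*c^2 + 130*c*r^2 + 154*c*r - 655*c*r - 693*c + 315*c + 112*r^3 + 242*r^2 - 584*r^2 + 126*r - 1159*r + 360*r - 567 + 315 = -126*c^2 - 378*c + 112*r^3 + r^2*(130*c - 342) + r*(28*c^2 - 501*c - 673) - 252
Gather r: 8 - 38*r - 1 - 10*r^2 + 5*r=-10*r^2 - 33*r + 7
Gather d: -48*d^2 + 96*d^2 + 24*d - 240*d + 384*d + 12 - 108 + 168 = 48*d^2 + 168*d + 72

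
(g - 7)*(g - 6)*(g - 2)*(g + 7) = g^4 - 8*g^3 - 37*g^2 + 392*g - 588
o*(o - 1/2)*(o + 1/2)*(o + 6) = o^4 + 6*o^3 - o^2/4 - 3*o/2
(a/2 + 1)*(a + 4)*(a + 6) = a^3/2 + 6*a^2 + 22*a + 24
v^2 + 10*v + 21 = (v + 3)*(v + 7)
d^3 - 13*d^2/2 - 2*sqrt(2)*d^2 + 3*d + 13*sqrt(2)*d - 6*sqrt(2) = (d - 6)*(d - 1/2)*(d - 2*sqrt(2))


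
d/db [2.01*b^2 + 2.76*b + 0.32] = 4.02*b + 2.76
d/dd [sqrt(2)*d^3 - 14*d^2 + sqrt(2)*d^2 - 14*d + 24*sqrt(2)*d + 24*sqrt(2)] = 3*sqrt(2)*d^2 - 28*d + 2*sqrt(2)*d - 14 + 24*sqrt(2)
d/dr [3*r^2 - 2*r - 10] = 6*r - 2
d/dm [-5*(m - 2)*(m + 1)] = 5 - 10*m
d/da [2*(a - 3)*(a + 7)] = 4*a + 8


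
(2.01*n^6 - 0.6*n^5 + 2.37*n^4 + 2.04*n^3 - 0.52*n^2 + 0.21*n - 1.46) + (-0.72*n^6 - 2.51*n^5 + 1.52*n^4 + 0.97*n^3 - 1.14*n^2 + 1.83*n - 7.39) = 1.29*n^6 - 3.11*n^5 + 3.89*n^4 + 3.01*n^3 - 1.66*n^2 + 2.04*n - 8.85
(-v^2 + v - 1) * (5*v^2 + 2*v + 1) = -5*v^4 + 3*v^3 - 4*v^2 - v - 1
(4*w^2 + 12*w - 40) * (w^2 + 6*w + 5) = 4*w^4 + 36*w^3 + 52*w^2 - 180*w - 200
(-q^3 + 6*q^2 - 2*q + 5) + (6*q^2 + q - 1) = -q^3 + 12*q^2 - q + 4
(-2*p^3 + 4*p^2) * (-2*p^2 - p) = 4*p^5 - 6*p^4 - 4*p^3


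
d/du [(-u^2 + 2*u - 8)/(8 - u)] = (u^2 - 16*u + 8)/(u^2 - 16*u + 64)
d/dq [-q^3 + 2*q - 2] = 2 - 3*q^2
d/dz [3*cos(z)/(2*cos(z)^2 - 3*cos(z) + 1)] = 3*sin(z)*cos(2*z)/((cos(z) - 1)^2*(2*cos(z) - 1)^2)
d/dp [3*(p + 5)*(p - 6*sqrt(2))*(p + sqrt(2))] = 9*p^2 - 30*sqrt(2)*p + 30*p - 75*sqrt(2) - 36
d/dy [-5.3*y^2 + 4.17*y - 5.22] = 4.17 - 10.6*y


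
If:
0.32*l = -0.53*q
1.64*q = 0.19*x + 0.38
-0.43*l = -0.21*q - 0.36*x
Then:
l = -0.30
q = 0.18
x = -0.46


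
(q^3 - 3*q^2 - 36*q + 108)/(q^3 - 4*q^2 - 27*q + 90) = (q + 6)/(q + 5)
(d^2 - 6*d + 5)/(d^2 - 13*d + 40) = (d - 1)/(d - 8)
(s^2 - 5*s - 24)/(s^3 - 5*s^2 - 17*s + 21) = (s - 8)/(s^2 - 8*s + 7)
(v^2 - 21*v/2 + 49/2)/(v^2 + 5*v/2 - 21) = (v - 7)/(v + 6)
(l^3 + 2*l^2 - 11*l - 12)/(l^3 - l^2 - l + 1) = (l^2 + l - 12)/(l^2 - 2*l + 1)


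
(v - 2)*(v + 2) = v^2 - 4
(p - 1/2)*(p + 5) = p^2 + 9*p/2 - 5/2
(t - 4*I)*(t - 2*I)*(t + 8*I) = t^3 + 2*I*t^2 + 40*t - 64*I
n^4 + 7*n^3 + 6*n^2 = n^2*(n + 1)*(n + 6)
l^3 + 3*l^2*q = l^2*(l + 3*q)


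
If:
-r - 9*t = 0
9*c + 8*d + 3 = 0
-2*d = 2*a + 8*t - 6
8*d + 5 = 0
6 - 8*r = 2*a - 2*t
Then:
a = 1169/328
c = 2/9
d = -5/8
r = -45/328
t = 5/328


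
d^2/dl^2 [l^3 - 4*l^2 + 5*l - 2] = 6*l - 8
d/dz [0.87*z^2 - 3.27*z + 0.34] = 1.74*z - 3.27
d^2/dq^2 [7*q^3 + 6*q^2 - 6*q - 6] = 42*q + 12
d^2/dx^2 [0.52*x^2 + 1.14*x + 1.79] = 1.04000000000000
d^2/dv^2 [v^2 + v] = 2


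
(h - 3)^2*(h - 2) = h^3 - 8*h^2 + 21*h - 18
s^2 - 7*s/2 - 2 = (s - 4)*(s + 1/2)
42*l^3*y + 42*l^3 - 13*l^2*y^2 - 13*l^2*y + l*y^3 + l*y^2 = (-7*l + y)*(-6*l + y)*(l*y + l)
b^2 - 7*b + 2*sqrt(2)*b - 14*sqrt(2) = (b - 7)*(b + 2*sqrt(2))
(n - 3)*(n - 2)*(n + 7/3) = n^3 - 8*n^2/3 - 17*n/3 + 14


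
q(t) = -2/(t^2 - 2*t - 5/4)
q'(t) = -2*(2 - 2*t)/(t^2 - 2*t - 5/4)^2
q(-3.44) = -0.11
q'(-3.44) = -0.06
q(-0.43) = 9.75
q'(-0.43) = -135.98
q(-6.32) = -0.04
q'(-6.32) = -0.01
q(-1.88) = -0.33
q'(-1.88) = -0.32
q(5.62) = -0.10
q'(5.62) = 0.05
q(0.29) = 1.15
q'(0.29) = -0.93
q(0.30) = 1.14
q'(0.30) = -0.90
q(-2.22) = -0.25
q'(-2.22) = -0.20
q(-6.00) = -0.04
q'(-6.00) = -0.01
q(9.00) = -0.03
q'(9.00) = 0.01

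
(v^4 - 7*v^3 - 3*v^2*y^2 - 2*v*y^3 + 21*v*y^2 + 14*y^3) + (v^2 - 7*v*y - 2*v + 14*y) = v^4 - 7*v^3 - 3*v^2*y^2 + v^2 - 2*v*y^3 + 21*v*y^2 - 7*v*y - 2*v + 14*y^3 + 14*y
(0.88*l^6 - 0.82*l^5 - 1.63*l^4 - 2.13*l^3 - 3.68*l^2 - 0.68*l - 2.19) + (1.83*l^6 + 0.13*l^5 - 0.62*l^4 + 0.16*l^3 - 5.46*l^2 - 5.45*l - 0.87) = 2.71*l^6 - 0.69*l^5 - 2.25*l^4 - 1.97*l^3 - 9.14*l^2 - 6.13*l - 3.06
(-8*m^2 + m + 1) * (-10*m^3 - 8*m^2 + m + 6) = 80*m^5 + 54*m^4 - 26*m^3 - 55*m^2 + 7*m + 6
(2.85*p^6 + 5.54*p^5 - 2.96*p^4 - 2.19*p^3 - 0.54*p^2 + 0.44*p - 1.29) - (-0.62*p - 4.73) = 2.85*p^6 + 5.54*p^5 - 2.96*p^4 - 2.19*p^3 - 0.54*p^2 + 1.06*p + 3.44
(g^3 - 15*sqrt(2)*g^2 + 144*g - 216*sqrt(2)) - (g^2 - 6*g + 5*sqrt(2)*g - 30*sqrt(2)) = g^3 - 15*sqrt(2)*g^2 - g^2 - 5*sqrt(2)*g + 150*g - 186*sqrt(2)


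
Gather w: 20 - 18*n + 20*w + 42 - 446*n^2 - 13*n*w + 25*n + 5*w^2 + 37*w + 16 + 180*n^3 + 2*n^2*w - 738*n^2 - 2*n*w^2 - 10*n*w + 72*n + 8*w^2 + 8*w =180*n^3 - 1184*n^2 + 79*n + w^2*(13 - 2*n) + w*(2*n^2 - 23*n + 65) + 78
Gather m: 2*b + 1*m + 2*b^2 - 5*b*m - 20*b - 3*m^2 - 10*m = 2*b^2 - 18*b - 3*m^2 + m*(-5*b - 9)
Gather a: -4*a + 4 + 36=40 - 4*a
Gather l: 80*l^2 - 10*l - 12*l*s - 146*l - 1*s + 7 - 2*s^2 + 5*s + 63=80*l^2 + l*(-12*s - 156) - 2*s^2 + 4*s + 70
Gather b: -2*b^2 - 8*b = -2*b^2 - 8*b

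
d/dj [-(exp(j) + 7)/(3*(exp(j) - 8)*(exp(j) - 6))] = (exp(2*j) + 14*exp(j) - 146)*exp(j)/(3*(exp(4*j) - 28*exp(3*j) + 292*exp(2*j) - 1344*exp(j) + 2304))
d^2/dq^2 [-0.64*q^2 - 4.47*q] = -1.28000000000000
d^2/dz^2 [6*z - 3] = 0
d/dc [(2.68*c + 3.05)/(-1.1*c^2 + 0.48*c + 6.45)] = (2.948*c^2 + 6.71*c + 15.822)/(1.21*c^4 - 1.056*c^3 - 13.9596*c^2 + 6.192*c + 41.6025)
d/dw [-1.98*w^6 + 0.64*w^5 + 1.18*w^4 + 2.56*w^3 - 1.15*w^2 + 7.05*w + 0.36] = -11.88*w^5 + 3.2*w^4 + 4.72*w^3 + 7.68*w^2 - 2.3*w + 7.05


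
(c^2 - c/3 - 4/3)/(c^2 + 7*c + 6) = (c - 4/3)/(c + 6)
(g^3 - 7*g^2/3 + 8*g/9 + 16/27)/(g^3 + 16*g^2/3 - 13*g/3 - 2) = (9*g^2 - 24*g + 16)/(9*(g^2 + 5*g - 6))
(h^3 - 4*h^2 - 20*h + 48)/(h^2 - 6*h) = h + 2 - 8/h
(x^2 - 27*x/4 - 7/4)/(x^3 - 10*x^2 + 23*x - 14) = (x + 1/4)/(x^2 - 3*x + 2)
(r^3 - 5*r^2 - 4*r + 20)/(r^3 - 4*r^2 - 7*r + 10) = (r - 2)/(r - 1)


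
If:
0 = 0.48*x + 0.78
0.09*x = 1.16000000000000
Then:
No Solution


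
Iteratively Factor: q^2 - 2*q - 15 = (q - 5)*(q + 3)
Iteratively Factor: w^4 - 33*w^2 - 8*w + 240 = (w + 4)*(w^3 - 4*w^2 - 17*w + 60) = (w - 5)*(w + 4)*(w^2 + w - 12) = (w - 5)*(w - 3)*(w + 4)*(w + 4)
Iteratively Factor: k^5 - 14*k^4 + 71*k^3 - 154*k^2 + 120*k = (k - 5)*(k^4 - 9*k^3 + 26*k^2 - 24*k) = (k - 5)*(k - 4)*(k^3 - 5*k^2 + 6*k) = (k - 5)*(k - 4)*(k - 2)*(k^2 - 3*k) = (k - 5)*(k - 4)*(k - 3)*(k - 2)*(k)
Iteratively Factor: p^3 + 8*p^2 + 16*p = (p + 4)*(p^2 + 4*p) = p*(p + 4)*(p + 4)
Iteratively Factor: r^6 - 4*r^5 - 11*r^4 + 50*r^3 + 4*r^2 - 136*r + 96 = (r - 2)*(r^5 - 2*r^4 - 15*r^3 + 20*r^2 + 44*r - 48) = (r - 2)*(r + 3)*(r^4 - 5*r^3 + 20*r - 16) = (r - 4)*(r - 2)*(r + 3)*(r^3 - r^2 - 4*r + 4) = (r - 4)*(r - 2)*(r - 1)*(r + 3)*(r^2 - 4) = (r - 4)*(r - 2)*(r - 1)*(r + 2)*(r + 3)*(r - 2)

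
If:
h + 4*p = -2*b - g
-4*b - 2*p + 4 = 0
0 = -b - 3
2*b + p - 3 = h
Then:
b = -3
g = -25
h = -1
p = 8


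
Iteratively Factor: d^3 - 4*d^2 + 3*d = (d - 1)*(d^2 - 3*d) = d*(d - 1)*(d - 3)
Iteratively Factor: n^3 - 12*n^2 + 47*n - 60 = (n - 4)*(n^2 - 8*n + 15) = (n - 4)*(n - 3)*(n - 5)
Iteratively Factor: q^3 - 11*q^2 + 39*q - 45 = (q - 3)*(q^2 - 8*q + 15) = (q - 3)^2*(q - 5)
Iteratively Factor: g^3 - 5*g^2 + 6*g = (g)*(g^2 - 5*g + 6) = g*(g - 3)*(g - 2)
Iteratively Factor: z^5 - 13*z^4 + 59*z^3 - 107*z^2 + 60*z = (z - 1)*(z^4 - 12*z^3 + 47*z^2 - 60*z) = (z - 3)*(z - 1)*(z^3 - 9*z^2 + 20*z) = (z - 4)*(z - 3)*(z - 1)*(z^2 - 5*z) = z*(z - 4)*(z - 3)*(z - 1)*(z - 5)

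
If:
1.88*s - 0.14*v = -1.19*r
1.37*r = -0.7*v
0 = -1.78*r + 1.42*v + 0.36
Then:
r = 0.08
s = -0.06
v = -0.15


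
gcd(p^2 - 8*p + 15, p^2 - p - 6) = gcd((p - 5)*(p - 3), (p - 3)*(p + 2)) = p - 3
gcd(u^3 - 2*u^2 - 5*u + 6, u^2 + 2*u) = u + 2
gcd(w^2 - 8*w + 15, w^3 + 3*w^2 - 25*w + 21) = w - 3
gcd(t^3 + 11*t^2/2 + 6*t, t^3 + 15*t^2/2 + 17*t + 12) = t^2 + 11*t/2 + 6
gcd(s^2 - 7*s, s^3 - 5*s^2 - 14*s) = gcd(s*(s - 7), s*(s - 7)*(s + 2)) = s^2 - 7*s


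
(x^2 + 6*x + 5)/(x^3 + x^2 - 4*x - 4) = (x + 5)/(x^2 - 4)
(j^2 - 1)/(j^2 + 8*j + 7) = (j - 1)/(j + 7)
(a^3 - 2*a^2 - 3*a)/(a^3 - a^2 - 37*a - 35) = a*(a - 3)/(a^2 - 2*a - 35)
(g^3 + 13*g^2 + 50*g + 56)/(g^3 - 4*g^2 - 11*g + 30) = (g^3 + 13*g^2 + 50*g + 56)/(g^3 - 4*g^2 - 11*g + 30)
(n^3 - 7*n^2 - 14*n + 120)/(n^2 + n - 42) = (n^2 - n - 20)/(n + 7)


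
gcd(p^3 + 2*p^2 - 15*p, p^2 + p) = p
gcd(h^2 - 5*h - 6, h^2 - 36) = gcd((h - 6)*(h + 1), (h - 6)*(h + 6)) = h - 6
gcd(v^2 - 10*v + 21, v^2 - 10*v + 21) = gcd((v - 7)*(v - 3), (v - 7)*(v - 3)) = v^2 - 10*v + 21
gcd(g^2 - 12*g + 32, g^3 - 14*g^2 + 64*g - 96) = g - 4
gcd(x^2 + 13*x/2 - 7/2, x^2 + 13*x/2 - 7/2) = x^2 + 13*x/2 - 7/2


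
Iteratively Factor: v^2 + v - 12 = (v + 4)*(v - 3)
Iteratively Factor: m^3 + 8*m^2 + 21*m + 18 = (m + 3)*(m^2 + 5*m + 6) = (m + 2)*(m + 3)*(m + 3)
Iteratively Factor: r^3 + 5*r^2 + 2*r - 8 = (r + 4)*(r^2 + r - 2) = (r + 2)*(r + 4)*(r - 1)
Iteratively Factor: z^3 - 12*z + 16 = (z - 2)*(z^2 + 2*z - 8) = (z - 2)*(z + 4)*(z - 2)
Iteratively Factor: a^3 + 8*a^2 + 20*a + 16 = (a + 2)*(a^2 + 6*a + 8) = (a + 2)*(a + 4)*(a + 2)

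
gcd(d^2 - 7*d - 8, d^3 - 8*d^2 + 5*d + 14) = d + 1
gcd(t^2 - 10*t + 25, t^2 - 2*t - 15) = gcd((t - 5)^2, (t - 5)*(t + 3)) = t - 5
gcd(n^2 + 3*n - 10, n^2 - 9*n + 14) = n - 2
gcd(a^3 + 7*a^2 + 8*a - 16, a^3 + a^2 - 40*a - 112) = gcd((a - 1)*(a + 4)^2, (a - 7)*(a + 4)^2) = a^2 + 8*a + 16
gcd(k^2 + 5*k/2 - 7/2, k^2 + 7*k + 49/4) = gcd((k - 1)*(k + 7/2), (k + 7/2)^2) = k + 7/2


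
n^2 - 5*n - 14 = (n - 7)*(n + 2)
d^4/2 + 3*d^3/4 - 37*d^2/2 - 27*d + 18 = (d/2 + 1)*(d - 6)*(d - 1/2)*(d + 6)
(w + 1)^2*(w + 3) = w^3 + 5*w^2 + 7*w + 3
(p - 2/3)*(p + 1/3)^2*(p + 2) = p^4 + 2*p^3 - p^2/3 - 20*p/27 - 4/27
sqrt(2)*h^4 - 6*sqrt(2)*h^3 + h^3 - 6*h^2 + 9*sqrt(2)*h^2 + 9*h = h*(h - 3)^2*(sqrt(2)*h + 1)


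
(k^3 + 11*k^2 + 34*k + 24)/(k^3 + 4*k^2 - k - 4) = (k + 6)/(k - 1)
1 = 1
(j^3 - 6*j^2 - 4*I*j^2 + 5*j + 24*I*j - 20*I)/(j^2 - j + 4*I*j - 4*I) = (j^2 - j*(5 + 4*I) + 20*I)/(j + 4*I)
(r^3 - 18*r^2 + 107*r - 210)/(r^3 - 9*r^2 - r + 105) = (r - 6)/(r + 3)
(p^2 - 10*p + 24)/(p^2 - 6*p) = (p - 4)/p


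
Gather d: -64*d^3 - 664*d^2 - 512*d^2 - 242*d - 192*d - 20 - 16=-64*d^3 - 1176*d^2 - 434*d - 36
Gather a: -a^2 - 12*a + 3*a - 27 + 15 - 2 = -a^2 - 9*a - 14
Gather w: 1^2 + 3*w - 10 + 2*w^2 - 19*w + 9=2*w^2 - 16*w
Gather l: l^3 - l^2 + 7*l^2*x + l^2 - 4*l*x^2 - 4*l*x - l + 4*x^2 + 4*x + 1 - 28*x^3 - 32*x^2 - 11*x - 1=l^3 + 7*l^2*x + l*(-4*x^2 - 4*x - 1) - 28*x^3 - 28*x^2 - 7*x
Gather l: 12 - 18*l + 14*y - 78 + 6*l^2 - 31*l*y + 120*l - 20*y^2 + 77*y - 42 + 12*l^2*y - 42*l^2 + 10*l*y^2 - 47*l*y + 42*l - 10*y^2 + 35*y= l^2*(12*y - 36) + l*(10*y^2 - 78*y + 144) - 30*y^2 + 126*y - 108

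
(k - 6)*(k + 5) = k^2 - k - 30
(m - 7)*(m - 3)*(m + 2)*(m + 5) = m^4 - 3*m^3 - 39*m^2 + 47*m + 210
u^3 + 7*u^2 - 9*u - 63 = (u - 3)*(u + 3)*(u + 7)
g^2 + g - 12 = (g - 3)*(g + 4)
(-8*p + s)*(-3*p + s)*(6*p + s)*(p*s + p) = 144*p^4*s + 144*p^4 - 42*p^3*s^2 - 42*p^3*s - 5*p^2*s^3 - 5*p^2*s^2 + p*s^4 + p*s^3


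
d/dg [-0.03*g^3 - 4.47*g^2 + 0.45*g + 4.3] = -0.09*g^2 - 8.94*g + 0.45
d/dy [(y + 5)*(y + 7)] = 2*y + 12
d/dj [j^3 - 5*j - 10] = 3*j^2 - 5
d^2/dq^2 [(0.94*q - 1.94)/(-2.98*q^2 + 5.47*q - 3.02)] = (-(0.94*q - 1.94)*(5.96*q - 5.47)*(11.92*q - 10.94) + (16.8072*q - 21.846)*(2.98*q^2 - 5.47*q + 3.02))/(2.98*q^2 - 5.47*q + 3.02)^3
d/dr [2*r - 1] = 2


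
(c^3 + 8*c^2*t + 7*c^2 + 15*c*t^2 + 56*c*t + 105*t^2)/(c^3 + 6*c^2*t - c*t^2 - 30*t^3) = (-c - 7)/(-c + 2*t)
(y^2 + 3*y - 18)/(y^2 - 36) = (y - 3)/(y - 6)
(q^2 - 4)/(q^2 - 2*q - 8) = (q - 2)/(q - 4)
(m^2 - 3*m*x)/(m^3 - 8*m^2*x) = (m - 3*x)/(m*(m - 8*x))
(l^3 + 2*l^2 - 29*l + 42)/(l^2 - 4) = (l^2 + 4*l - 21)/(l + 2)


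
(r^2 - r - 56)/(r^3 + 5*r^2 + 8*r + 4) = (r^2 - r - 56)/(r^3 + 5*r^2 + 8*r + 4)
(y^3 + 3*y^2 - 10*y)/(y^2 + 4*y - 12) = y*(y + 5)/(y + 6)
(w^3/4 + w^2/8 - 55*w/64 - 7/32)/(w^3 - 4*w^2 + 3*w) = (16*w^3 + 8*w^2 - 55*w - 14)/(64*w*(w^2 - 4*w + 3))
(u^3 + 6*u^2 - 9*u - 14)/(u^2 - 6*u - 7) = (u^2 + 5*u - 14)/(u - 7)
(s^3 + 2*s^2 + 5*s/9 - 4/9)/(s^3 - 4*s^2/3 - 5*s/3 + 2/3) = (s + 4/3)/(s - 2)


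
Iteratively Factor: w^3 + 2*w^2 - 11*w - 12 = (w + 4)*(w^2 - 2*w - 3) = (w + 1)*(w + 4)*(w - 3)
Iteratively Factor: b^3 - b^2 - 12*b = (b - 4)*(b^2 + 3*b) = (b - 4)*(b + 3)*(b)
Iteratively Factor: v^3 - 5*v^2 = (v - 5)*(v^2) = v*(v - 5)*(v)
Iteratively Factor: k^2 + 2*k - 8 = (k + 4)*(k - 2)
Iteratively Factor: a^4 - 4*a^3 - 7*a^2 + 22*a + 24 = (a - 4)*(a^3 - 7*a - 6) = (a - 4)*(a + 2)*(a^2 - 2*a - 3) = (a - 4)*(a + 1)*(a + 2)*(a - 3)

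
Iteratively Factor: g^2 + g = (g + 1)*(g)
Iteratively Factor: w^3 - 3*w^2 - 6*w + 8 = (w - 1)*(w^2 - 2*w - 8) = (w - 1)*(w + 2)*(w - 4)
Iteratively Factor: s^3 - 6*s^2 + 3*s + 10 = (s + 1)*(s^2 - 7*s + 10) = (s - 2)*(s + 1)*(s - 5)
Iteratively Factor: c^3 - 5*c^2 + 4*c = (c - 1)*(c^2 - 4*c) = (c - 4)*(c - 1)*(c)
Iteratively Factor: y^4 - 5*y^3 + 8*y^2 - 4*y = (y - 2)*(y^3 - 3*y^2 + 2*y) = (y - 2)*(y - 1)*(y^2 - 2*y) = (y - 2)^2*(y - 1)*(y)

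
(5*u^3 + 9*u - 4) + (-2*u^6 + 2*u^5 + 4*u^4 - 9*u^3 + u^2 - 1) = -2*u^6 + 2*u^5 + 4*u^4 - 4*u^3 + u^2 + 9*u - 5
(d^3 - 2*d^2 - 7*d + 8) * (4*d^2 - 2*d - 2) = 4*d^5 - 10*d^4 - 26*d^3 + 50*d^2 - 2*d - 16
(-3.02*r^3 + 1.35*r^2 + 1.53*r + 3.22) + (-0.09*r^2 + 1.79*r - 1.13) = -3.02*r^3 + 1.26*r^2 + 3.32*r + 2.09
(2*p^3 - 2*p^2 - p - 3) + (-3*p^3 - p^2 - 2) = -p^3 - 3*p^2 - p - 5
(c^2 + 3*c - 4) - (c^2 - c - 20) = 4*c + 16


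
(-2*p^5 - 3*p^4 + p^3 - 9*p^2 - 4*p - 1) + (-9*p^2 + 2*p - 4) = -2*p^5 - 3*p^4 + p^3 - 18*p^2 - 2*p - 5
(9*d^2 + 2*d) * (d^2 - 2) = 9*d^4 + 2*d^3 - 18*d^2 - 4*d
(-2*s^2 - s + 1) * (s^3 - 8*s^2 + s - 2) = -2*s^5 + 15*s^4 + 7*s^3 - 5*s^2 + 3*s - 2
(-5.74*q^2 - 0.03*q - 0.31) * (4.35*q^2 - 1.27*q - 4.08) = -24.969*q^4 + 7.1593*q^3 + 22.1088*q^2 + 0.5161*q + 1.2648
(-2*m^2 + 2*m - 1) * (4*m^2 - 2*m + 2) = -8*m^4 + 12*m^3 - 12*m^2 + 6*m - 2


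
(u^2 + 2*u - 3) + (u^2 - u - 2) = 2*u^2 + u - 5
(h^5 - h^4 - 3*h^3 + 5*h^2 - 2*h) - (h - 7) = h^5 - h^4 - 3*h^3 + 5*h^2 - 3*h + 7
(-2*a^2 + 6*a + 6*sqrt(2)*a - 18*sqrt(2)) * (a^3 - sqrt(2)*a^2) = -2*a^5 + 6*a^4 + 8*sqrt(2)*a^4 - 24*sqrt(2)*a^3 - 12*a^3 + 36*a^2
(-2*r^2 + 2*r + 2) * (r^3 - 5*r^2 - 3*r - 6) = -2*r^5 + 12*r^4 - 2*r^3 - 4*r^2 - 18*r - 12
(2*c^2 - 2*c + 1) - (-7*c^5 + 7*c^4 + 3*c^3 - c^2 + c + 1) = 7*c^5 - 7*c^4 - 3*c^3 + 3*c^2 - 3*c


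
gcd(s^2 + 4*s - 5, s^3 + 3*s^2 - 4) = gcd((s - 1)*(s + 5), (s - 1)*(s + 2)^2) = s - 1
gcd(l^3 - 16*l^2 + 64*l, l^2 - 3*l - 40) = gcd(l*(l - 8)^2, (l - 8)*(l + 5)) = l - 8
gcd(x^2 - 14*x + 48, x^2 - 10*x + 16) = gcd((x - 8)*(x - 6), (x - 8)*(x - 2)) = x - 8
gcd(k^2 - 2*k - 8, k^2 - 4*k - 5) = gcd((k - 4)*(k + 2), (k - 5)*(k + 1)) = 1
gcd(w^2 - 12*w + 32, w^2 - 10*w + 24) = w - 4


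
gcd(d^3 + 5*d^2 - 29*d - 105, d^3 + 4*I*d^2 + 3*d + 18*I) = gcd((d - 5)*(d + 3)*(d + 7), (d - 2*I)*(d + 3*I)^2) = 1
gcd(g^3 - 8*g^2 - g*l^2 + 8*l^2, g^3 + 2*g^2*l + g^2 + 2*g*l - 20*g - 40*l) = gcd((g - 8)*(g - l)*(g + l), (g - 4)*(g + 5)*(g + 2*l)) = 1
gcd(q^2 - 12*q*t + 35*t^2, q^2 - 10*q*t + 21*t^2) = q - 7*t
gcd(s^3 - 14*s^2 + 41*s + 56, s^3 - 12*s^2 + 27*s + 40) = s^2 - 7*s - 8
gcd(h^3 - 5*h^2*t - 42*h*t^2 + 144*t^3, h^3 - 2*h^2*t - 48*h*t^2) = -h^2 + 2*h*t + 48*t^2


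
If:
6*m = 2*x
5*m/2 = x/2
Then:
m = 0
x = 0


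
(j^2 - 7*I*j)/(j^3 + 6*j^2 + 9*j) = (j - 7*I)/(j^2 + 6*j + 9)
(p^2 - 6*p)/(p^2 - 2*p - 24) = p/(p + 4)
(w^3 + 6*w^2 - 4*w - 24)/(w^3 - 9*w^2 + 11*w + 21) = (w^3 + 6*w^2 - 4*w - 24)/(w^3 - 9*w^2 + 11*w + 21)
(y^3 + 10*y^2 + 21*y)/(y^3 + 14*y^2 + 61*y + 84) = y/(y + 4)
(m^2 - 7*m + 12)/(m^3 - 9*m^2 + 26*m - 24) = 1/(m - 2)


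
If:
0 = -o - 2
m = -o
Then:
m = 2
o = -2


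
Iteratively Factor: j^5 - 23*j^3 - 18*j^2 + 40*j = (j - 1)*(j^4 + j^3 - 22*j^2 - 40*j) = (j - 5)*(j - 1)*(j^3 + 6*j^2 + 8*j) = j*(j - 5)*(j - 1)*(j^2 + 6*j + 8) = j*(j - 5)*(j - 1)*(j + 4)*(j + 2)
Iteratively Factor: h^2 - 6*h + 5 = (h - 5)*(h - 1)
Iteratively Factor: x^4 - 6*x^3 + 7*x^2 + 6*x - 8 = (x + 1)*(x^3 - 7*x^2 + 14*x - 8) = (x - 2)*(x + 1)*(x^2 - 5*x + 4) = (x - 2)*(x - 1)*(x + 1)*(x - 4)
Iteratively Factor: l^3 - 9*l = (l + 3)*(l^2 - 3*l) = l*(l + 3)*(l - 3)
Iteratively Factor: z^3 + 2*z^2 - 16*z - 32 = (z + 2)*(z^2 - 16) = (z - 4)*(z + 2)*(z + 4)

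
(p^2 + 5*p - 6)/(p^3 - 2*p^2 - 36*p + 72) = (p - 1)/(p^2 - 8*p + 12)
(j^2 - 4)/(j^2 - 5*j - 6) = (4 - j^2)/(-j^2 + 5*j + 6)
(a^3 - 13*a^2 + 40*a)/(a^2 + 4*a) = (a^2 - 13*a + 40)/(a + 4)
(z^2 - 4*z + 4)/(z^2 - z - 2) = (z - 2)/(z + 1)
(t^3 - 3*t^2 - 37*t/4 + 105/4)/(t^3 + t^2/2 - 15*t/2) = (t - 7/2)/t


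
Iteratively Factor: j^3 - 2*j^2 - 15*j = (j - 5)*(j^2 + 3*j) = j*(j - 5)*(j + 3)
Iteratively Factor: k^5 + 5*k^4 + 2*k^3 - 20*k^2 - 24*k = (k + 2)*(k^4 + 3*k^3 - 4*k^2 - 12*k) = (k + 2)^2*(k^3 + k^2 - 6*k) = k*(k + 2)^2*(k^2 + k - 6) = k*(k - 2)*(k + 2)^2*(k + 3)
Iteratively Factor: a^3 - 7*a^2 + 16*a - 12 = (a - 2)*(a^2 - 5*a + 6) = (a - 2)^2*(a - 3)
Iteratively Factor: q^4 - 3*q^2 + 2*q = (q + 2)*(q^3 - 2*q^2 + q) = (q - 1)*(q + 2)*(q^2 - q) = q*(q - 1)*(q + 2)*(q - 1)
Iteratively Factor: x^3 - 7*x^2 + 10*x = (x - 2)*(x^2 - 5*x) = (x - 5)*(x - 2)*(x)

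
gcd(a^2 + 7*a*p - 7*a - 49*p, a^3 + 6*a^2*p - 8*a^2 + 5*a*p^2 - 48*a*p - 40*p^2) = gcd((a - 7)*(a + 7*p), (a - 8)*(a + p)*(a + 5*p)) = 1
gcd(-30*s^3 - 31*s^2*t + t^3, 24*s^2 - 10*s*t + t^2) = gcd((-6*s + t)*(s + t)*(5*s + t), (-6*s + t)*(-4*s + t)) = 6*s - t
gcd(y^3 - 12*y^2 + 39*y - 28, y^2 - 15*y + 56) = y - 7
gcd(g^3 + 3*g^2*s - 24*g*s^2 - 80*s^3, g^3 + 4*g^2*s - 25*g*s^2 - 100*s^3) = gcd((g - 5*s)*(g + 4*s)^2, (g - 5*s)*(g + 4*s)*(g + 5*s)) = -g^2 + g*s + 20*s^2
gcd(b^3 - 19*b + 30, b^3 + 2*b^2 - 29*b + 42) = b^2 - 5*b + 6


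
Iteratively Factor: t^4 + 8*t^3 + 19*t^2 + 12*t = (t + 3)*(t^3 + 5*t^2 + 4*t) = (t + 3)*(t + 4)*(t^2 + t) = (t + 1)*(t + 3)*(t + 4)*(t)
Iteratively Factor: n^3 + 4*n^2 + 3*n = (n + 1)*(n^2 + 3*n) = n*(n + 1)*(n + 3)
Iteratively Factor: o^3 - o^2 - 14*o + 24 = (o + 4)*(o^2 - 5*o + 6) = (o - 3)*(o + 4)*(o - 2)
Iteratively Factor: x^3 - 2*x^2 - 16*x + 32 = (x - 2)*(x^2 - 16) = (x - 4)*(x - 2)*(x + 4)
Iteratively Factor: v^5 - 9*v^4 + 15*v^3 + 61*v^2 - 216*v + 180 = (v - 2)*(v^4 - 7*v^3 + v^2 + 63*v - 90) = (v - 5)*(v - 2)*(v^3 - 2*v^2 - 9*v + 18) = (v - 5)*(v - 3)*(v - 2)*(v^2 + v - 6) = (v - 5)*(v - 3)*(v - 2)^2*(v + 3)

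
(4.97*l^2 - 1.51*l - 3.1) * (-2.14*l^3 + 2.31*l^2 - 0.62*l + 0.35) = -10.6358*l^5 + 14.7121*l^4 + 0.0645000000000002*l^3 - 4.4853*l^2 + 1.3935*l - 1.085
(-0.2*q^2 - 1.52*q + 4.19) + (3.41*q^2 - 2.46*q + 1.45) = 3.21*q^2 - 3.98*q + 5.64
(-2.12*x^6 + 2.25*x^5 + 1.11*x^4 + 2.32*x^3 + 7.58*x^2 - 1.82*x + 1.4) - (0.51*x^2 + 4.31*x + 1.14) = -2.12*x^6 + 2.25*x^5 + 1.11*x^4 + 2.32*x^3 + 7.07*x^2 - 6.13*x + 0.26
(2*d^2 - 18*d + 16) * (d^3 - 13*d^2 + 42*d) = 2*d^5 - 44*d^4 + 334*d^3 - 964*d^2 + 672*d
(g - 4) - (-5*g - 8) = 6*g + 4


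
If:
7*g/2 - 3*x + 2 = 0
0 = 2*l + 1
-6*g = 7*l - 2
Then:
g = 11/12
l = -1/2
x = 125/72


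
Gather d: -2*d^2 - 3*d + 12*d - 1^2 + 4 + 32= -2*d^2 + 9*d + 35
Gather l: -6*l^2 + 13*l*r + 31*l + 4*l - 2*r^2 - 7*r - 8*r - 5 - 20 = -6*l^2 + l*(13*r + 35) - 2*r^2 - 15*r - 25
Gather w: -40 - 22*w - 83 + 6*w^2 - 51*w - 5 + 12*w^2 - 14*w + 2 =18*w^2 - 87*w - 126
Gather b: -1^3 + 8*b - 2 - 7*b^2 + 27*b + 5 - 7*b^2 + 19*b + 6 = -14*b^2 + 54*b + 8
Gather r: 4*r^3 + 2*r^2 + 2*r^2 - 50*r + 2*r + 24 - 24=4*r^3 + 4*r^2 - 48*r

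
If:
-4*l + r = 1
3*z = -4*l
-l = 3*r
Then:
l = -3/13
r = 1/13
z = 4/13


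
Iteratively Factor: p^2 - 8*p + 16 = (p - 4)*(p - 4)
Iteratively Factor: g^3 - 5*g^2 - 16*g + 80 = (g - 4)*(g^2 - g - 20) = (g - 5)*(g - 4)*(g + 4)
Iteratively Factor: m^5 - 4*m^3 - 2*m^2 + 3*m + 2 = (m + 1)*(m^4 - m^3 - 3*m^2 + m + 2) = (m + 1)^2*(m^3 - 2*m^2 - m + 2) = (m + 1)^3*(m^2 - 3*m + 2) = (m - 1)*(m + 1)^3*(m - 2)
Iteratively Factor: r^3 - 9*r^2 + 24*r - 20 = (r - 5)*(r^2 - 4*r + 4) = (r - 5)*(r - 2)*(r - 2)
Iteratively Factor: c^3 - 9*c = (c - 3)*(c^2 + 3*c) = c*(c - 3)*(c + 3)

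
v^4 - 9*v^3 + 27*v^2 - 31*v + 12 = (v - 4)*(v - 3)*(v - 1)^2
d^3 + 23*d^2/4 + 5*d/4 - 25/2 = (d - 5/4)*(d + 2)*(d + 5)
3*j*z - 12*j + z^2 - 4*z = (3*j + z)*(z - 4)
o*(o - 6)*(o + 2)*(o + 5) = o^4 + o^3 - 32*o^2 - 60*o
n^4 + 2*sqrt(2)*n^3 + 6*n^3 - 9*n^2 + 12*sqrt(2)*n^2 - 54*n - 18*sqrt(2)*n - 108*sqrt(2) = (n - 3)*(n + 3)*(n + 6)*(n + 2*sqrt(2))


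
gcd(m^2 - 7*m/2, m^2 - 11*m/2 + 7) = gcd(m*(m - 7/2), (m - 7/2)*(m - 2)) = m - 7/2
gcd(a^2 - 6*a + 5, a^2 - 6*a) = 1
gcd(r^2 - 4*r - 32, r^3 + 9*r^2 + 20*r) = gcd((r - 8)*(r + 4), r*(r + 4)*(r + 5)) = r + 4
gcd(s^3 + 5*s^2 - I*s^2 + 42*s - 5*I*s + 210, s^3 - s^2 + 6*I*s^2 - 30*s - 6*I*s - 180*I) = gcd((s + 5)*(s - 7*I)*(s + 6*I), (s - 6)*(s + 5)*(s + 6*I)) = s^2 + s*(5 + 6*I) + 30*I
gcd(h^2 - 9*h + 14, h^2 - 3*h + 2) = h - 2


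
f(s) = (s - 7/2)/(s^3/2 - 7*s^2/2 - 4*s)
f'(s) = (s - 7/2)*(-3*s^2/2 + 7*s + 4)/(s^3/2 - 7*s^2/2 - 4*s)^2 + 1/(s^3/2 - 7*s^2/2 - 4*s)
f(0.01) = 86.49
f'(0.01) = -8749.02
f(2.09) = 0.07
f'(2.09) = -0.10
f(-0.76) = -5.33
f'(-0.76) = 15.84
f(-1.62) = 1.06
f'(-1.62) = 2.27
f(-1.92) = 0.62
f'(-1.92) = 0.94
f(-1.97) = 0.57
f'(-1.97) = 0.84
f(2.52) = 0.04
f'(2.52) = -0.06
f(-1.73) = 0.85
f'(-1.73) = 1.58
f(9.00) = 0.12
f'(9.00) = -0.13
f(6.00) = -0.06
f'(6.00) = -0.04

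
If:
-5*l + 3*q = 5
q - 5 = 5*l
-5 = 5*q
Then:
No Solution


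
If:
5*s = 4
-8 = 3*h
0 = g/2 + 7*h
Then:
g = 112/3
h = -8/3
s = 4/5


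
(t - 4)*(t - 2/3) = t^2 - 14*t/3 + 8/3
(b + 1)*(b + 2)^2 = b^3 + 5*b^2 + 8*b + 4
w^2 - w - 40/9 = (w - 8/3)*(w + 5/3)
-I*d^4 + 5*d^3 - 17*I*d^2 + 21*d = d*(d - 3*I)*(d + 7*I)*(-I*d + 1)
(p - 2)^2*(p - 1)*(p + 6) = p^4 + p^3 - 22*p^2 + 44*p - 24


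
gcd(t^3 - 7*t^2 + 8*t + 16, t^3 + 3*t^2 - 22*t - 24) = t^2 - 3*t - 4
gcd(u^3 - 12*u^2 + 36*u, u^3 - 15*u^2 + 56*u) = u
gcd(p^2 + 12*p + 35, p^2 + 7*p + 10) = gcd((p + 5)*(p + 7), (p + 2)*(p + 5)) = p + 5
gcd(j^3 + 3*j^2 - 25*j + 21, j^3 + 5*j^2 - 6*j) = j - 1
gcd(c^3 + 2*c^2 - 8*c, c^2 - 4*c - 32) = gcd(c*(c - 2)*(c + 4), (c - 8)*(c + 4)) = c + 4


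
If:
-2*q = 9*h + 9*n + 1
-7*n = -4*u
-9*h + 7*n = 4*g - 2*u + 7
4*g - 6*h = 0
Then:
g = 3*u/5 - 7/10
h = 2*u/5 - 7/15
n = 4*u/7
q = 8/5 - 153*u/35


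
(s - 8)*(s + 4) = s^2 - 4*s - 32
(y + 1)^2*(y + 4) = y^3 + 6*y^2 + 9*y + 4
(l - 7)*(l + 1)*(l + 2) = l^3 - 4*l^2 - 19*l - 14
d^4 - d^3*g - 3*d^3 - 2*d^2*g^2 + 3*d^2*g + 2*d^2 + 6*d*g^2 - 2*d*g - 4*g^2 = (d - 2)*(d - 1)*(d - 2*g)*(d + g)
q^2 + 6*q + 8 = (q + 2)*(q + 4)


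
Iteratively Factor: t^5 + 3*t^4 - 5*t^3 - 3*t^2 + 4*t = (t + 1)*(t^4 + 2*t^3 - 7*t^2 + 4*t) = (t - 1)*(t + 1)*(t^3 + 3*t^2 - 4*t) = t*(t - 1)*(t + 1)*(t^2 + 3*t - 4) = t*(t - 1)^2*(t + 1)*(t + 4)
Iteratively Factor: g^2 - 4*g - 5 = (g + 1)*(g - 5)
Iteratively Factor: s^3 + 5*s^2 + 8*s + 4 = (s + 1)*(s^2 + 4*s + 4) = (s + 1)*(s + 2)*(s + 2)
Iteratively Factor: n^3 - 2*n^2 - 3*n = (n - 3)*(n^2 + n) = (n - 3)*(n + 1)*(n)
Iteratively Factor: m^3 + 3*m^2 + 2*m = (m + 2)*(m^2 + m) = m*(m + 2)*(m + 1)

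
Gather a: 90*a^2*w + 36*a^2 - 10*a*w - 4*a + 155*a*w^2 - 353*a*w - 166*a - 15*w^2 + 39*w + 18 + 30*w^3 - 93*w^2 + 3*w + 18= a^2*(90*w + 36) + a*(155*w^2 - 363*w - 170) + 30*w^3 - 108*w^2 + 42*w + 36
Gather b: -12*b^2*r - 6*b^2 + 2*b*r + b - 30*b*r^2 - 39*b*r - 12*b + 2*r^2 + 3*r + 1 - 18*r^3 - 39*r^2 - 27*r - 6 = b^2*(-12*r - 6) + b*(-30*r^2 - 37*r - 11) - 18*r^3 - 37*r^2 - 24*r - 5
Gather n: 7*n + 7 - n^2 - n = -n^2 + 6*n + 7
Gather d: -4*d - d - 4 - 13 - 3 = -5*d - 20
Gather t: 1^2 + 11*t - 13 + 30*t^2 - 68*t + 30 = 30*t^2 - 57*t + 18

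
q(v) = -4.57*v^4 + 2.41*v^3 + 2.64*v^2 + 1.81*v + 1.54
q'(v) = -18.28*v^3 + 7.23*v^2 + 5.28*v + 1.81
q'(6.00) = -3654.71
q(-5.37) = -4105.51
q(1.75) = -17.15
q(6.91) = -9483.80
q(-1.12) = -7.75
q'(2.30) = -170.21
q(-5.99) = -6315.87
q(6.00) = -5294.72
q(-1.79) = -53.98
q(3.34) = -441.89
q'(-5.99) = 4158.37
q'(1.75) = -64.78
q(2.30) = -78.90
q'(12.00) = -30481.55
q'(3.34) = -581.01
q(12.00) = -90195.62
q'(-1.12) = 30.65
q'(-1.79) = 120.37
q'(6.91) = -5647.78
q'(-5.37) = 3012.68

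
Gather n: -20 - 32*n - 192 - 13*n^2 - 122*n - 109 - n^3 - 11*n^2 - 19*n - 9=-n^3 - 24*n^2 - 173*n - 330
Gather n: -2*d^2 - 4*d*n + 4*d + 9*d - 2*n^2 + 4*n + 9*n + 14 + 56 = -2*d^2 + 13*d - 2*n^2 + n*(13 - 4*d) + 70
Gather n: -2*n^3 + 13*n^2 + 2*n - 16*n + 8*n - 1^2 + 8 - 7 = -2*n^3 + 13*n^2 - 6*n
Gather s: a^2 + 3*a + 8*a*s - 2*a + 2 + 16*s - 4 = a^2 + a + s*(8*a + 16) - 2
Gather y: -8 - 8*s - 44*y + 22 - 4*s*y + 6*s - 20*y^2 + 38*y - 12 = -2*s - 20*y^2 + y*(-4*s - 6) + 2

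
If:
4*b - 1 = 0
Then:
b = 1/4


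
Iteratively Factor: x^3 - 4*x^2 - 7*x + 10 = (x - 1)*(x^2 - 3*x - 10) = (x - 1)*(x + 2)*(x - 5)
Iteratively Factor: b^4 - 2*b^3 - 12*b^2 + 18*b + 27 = (b + 3)*(b^3 - 5*b^2 + 3*b + 9) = (b - 3)*(b + 3)*(b^2 - 2*b - 3) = (b - 3)*(b + 1)*(b + 3)*(b - 3)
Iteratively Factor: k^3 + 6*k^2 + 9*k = (k + 3)*(k^2 + 3*k) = (k + 3)^2*(k)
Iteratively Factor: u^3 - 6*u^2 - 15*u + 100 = (u + 4)*(u^2 - 10*u + 25) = (u - 5)*(u + 4)*(u - 5)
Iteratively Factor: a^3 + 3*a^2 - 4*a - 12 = (a + 2)*(a^2 + a - 6) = (a + 2)*(a + 3)*(a - 2)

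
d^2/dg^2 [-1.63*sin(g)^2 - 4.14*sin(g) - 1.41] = 4.14*sin(g) - 3.26*cos(2*g)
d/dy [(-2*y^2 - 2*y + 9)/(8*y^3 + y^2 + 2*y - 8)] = 2*(8*y^4 + 16*y^3 - 109*y^2 + 7*y - 1)/(64*y^6 + 16*y^5 + 33*y^4 - 124*y^3 - 12*y^2 - 32*y + 64)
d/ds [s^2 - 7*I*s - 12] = 2*s - 7*I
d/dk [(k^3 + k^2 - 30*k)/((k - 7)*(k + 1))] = (k^4 - 12*k^3 + 3*k^2 - 14*k + 210)/(k^4 - 12*k^3 + 22*k^2 + 84*k + 49)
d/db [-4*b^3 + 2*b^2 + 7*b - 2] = -12*b^2 + 4*b + 7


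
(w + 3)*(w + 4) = w^2 + 7*w + 12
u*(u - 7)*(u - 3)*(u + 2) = u^4 - 8*u^3 + u^2 + 42*u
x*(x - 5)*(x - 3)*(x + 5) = x^4 - 3*x^3 - 25*x^2 + 75*x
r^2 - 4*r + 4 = (r - 2)^2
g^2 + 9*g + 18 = (g + 3)*(g + 6)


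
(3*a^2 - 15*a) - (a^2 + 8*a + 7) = 2*a^2 - 23*a - 7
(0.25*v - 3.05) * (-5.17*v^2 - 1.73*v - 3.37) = -1.2925*v^3 + 15.336*v^2 + 4.434*v + 10.2785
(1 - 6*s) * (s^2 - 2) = -6*s^3 + s^2 + 12*s - 2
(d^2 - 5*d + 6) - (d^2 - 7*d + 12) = 2*d - 6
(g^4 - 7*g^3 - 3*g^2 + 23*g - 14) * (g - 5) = g^5 - 12*g^4 + 32*g^3 + 38*g^2 - 129*g + 70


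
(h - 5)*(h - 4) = h^2 - 9*h + 20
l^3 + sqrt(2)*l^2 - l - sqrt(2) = (l - 1)*(l + 1)*(l + sqrt(2))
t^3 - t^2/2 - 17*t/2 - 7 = (t - 7/2)*(t + 1)*(t + 2)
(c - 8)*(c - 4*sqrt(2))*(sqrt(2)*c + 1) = sqrt(2)*c^3 - 8*sqrt(2)*c^2 - 7*c^2 - 4*sqrt(2)*c + 56*c + 32*sqrt(2)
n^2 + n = n*(n + 1)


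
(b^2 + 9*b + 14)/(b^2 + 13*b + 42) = (b + 2)/(b + 6)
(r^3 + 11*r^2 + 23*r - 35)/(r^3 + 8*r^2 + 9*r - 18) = (r^2 + 12*r + 35)/(r^2 + 9*r + 18)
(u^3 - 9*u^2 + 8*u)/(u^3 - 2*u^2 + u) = (u - 8)/(u - 1)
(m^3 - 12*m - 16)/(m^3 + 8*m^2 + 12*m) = (m^2 - 2*m - 8)/(m*(m + 6))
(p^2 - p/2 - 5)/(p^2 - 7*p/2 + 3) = (2*p^2 - p - 10)/(2*p^2 - 7*p + 6)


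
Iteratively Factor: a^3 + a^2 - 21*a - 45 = (a + 3)*(a^2 - 2*a - 15) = (a + 3)^2*(a - 5)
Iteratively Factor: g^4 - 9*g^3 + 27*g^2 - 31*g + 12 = (g - 3)*(g^3 - 6*g^2 + 9*g - 4) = (g - 3)*(g - 1)*(g^2 - 5*g + 4) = (g - 4)*(g - 3)*(g - 1)*(g - 1)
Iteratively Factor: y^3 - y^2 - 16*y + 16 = (y - 1)*(y^2 - 16) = (y - 4)*(y - 1)*(y + 4)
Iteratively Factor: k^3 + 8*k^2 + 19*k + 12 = (k + 4)*(k^2 + 4*k + 3) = (k + 1)*(k + 4)*(k + 3)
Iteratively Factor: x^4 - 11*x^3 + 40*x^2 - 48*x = (x - 3)*(x^3 - 8*x^2 + 16*x) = (x - 4)*(x - 3)*(x^2 - 4*x) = x*(x - 4)*(x - 3)*(x - 4)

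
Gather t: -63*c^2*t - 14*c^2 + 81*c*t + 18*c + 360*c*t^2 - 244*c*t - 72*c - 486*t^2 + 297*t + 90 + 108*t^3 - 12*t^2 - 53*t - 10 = -14*c^2 - 54*c + 108*t^3 + t^2*(360*c - 498) + t*(-63*c^2 - 163*c + 244) + 80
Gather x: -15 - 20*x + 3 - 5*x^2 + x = -5*x^2 - 19*x - 12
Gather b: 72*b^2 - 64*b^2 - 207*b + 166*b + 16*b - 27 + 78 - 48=8*b^2 - 25*b + 3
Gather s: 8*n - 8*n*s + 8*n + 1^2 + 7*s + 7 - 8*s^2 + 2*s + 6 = 16*n - 8*s^2 + s*(9 - 8*n) + 14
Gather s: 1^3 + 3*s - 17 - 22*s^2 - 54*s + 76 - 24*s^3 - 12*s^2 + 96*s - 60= -24*s^3 - 34*s^2 + 45*s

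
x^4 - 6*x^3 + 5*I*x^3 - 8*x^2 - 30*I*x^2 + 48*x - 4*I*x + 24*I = (x - 6)*(x + I)*(x + 2*I)^2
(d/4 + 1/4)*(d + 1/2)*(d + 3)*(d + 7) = d^4/4 + 23*d^3/8 + 73*d^2/8 + 73*d/8 + 21/8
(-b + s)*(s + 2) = -b*s - 2*b + s^2 + 2*s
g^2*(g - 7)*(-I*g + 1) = -I*g^4 + g^3 + 7*I*g^3 - 7*g^2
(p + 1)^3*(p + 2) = p^4 + 5*p^3 + 9*p^2 + 7*p + 2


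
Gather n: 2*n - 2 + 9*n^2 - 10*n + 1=9*n^2 - 8*n - 1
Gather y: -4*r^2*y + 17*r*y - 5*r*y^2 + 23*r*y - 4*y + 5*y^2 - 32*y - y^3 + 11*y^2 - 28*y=-y^3 + y^2*(16 - 5*r) + y*(-4*r^2 + 40*r - 64)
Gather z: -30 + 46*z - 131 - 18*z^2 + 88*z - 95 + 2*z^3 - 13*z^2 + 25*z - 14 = 2*z^3 - 31*z^2 + 159*z - 270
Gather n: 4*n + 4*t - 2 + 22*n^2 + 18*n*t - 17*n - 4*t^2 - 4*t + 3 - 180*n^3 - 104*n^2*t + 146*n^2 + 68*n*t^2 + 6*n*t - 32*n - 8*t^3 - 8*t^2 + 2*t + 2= -180*n^3 + n^2*(168 - 104*t) + n*(68*t^2 + 24*t - 45) - 8*t^3 - 12*t^2 + 2*t + 3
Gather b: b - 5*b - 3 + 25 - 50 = -4*b - 28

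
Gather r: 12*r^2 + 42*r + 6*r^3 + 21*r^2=6*r^3 + 33*r^2 + 42*r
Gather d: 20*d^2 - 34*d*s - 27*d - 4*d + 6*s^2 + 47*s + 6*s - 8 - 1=20*d^2 + d*(-34*s - 31) + 6*s^2 + 53*s - 9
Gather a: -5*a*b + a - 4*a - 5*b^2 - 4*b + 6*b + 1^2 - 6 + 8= a*(-5*b - 3) - 5*b^2 + 2*b + 3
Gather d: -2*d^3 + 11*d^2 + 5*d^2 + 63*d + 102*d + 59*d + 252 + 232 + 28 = -2*d^3 + 16*d^2 + 224*d + 512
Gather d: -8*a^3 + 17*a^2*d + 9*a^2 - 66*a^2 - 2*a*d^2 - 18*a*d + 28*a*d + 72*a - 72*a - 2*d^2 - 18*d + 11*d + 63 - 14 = -8*a^3 - 57*a^2 + d^2*(-2*a - 2) + d*(17*a^2 + 10*a - 7) + 49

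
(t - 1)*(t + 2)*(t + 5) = t^3 + 6*t^2 + 3*t - 10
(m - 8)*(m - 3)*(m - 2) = m^3 - 13*m^2 + 46*m - 48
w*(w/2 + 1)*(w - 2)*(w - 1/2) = w^4/2 - w^3/4 - 2*w^2 + w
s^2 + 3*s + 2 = (s + 1)*(s + 2)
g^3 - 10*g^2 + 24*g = g*(g - 6)*(g - 4)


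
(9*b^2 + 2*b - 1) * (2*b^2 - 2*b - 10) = 18*b^4 - 14*b^3 - 96*b^2 - 18*b + 10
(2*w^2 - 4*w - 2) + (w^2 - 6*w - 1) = 3*w^2 - 10*w - 3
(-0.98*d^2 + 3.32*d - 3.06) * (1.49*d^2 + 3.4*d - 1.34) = -1.4602*d^4 + 1.6148*d^3 + 8.0418*d^2 - 14.8528*d + 4.1004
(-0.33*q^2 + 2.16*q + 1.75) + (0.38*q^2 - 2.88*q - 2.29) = 0.05*q^2 - 0.72*q - 0.54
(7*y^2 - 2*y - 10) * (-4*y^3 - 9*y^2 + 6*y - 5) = -28*y^5 - 55*y^4 + 100*y^3 + 43*y^2 - 50*y + 50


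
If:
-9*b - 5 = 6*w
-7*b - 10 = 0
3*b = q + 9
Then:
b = -10/7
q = -93/7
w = 55/42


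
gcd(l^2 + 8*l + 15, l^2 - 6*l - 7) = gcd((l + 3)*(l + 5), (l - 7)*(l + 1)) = 1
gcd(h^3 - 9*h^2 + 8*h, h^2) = h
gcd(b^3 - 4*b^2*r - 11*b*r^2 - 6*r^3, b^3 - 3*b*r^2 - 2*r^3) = b^2 + 2*b*r + r^2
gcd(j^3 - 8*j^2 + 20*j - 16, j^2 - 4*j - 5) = 1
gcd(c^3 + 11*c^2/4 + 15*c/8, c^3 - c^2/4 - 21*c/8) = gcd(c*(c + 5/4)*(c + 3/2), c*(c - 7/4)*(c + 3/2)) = c^2 + 3*c/2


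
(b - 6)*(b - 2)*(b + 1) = b^3 - 7*b^2 + 4*b + 12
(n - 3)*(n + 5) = n^2 + 2*n - 15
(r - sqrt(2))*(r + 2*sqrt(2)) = r^2 + sqrt(2)*r - 4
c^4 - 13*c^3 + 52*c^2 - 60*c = c*(c - 6)*(c - 5)*(c - 2)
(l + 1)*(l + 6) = l^2 + 7*l + 6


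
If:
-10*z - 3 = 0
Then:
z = -3/10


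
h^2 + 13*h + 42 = (h + 6)*(h + 7)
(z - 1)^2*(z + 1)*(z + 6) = z^4 + 5*z^3 - 7*z^2 - 5*z + 6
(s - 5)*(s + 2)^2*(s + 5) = s^4 + 4*s^3 - 21*s^2 - 100*s - 100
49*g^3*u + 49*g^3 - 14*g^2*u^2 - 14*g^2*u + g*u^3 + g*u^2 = (-7*g + u)^2*(g*u + g)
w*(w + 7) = w^2 + 7*w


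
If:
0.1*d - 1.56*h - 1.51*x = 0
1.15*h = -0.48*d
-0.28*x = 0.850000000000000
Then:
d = -6.10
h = 2.55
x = -3.04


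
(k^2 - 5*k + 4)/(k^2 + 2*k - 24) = (k - 1)/(k + 6)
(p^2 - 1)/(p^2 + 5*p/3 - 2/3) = 3*(p^2 - 1)/(3*p^2 + 5*p - 2)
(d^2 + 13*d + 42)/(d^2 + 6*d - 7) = (d + 6)/(d - 1)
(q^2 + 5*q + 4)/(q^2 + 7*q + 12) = (q + 1)/(q + 3)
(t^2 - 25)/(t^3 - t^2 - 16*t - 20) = (t + 5)/(t^2 + 4*t + 4)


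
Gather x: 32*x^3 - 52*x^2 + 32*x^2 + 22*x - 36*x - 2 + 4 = 32*x^3 - 20*x^2 - 14*x + 2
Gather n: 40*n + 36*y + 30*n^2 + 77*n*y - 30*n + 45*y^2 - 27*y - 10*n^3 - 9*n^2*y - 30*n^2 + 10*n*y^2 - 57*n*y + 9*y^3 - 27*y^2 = -10*n^3 - 9*n^2*y + n*(10*y^2 + 20*y + 10) + 9*y^3 + 18*y^2 + 9*y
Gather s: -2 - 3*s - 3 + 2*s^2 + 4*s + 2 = 2*s^2 + s - 3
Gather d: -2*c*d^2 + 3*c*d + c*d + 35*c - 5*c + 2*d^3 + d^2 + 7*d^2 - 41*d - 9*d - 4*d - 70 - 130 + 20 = 30*c + 2*d^3 + d^2*(8 - 2*c) + d*(4*c - 54) - 180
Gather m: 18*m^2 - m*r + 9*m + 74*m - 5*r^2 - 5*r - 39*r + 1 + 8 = 18*m^2 + m*(83 - r) - 5*r^2 - 44*r + 9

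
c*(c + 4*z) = c^2 + 4*c*z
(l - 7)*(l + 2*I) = l^2 - 7*l + 2*I*l - 14*I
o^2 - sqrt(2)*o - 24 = (o - 4*sqrt(2))*(o + 3*sqrt(2))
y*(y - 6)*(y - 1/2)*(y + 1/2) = y^4 - 6*y^3 - y^2/4 + 3*y/2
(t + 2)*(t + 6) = t^2 + 8*t + 12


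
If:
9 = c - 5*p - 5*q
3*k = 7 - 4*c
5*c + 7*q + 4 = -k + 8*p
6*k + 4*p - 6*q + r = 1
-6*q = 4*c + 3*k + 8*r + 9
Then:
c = 16793/5147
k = -10381/5147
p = 3522/5147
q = -9428/5147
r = -3223/5147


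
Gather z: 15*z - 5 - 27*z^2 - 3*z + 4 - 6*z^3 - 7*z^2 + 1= -6*z^3 - 34*z^2 + 12*z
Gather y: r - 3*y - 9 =r - 3*y - 9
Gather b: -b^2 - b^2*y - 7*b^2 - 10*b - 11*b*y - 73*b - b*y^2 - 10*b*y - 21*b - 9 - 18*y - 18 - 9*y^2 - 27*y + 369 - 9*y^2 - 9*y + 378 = b^2*(-y - 8) + b*(-y^2 - 21*y - 104) - 18*y^2 - 54*y + 720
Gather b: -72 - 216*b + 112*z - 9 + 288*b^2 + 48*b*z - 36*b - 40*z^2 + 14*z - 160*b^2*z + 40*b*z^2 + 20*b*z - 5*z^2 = b^2*(288 - 160*z) + b*(40*z^2 + 68*z - 252) - 45*z^2 + 126*z - 81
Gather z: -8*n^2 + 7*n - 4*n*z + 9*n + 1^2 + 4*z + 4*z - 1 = -8*n^2 + 16*n + z*(8 - 4*n)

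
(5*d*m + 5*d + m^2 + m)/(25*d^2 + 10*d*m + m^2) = (m + 1)/(5*d + m)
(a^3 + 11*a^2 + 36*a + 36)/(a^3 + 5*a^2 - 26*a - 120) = (a^2 + 5*a + 6)/(a^2 - a - 20)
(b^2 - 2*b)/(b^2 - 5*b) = (b - 2)/(b - 5)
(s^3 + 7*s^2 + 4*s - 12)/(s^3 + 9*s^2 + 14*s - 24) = (s + 2)/(s + 4)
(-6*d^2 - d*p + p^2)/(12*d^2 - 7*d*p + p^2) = (2*d + p)/(-4*d + p)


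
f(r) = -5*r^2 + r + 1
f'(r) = 1 - 10*r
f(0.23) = 0.97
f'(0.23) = -1.30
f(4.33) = -88.41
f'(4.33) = -42.30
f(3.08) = -43.35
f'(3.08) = -29.80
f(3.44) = -54.73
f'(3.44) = -33.40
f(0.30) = 0.85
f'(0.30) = -2.00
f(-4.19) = -90.97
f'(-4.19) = 42.90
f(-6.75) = -233.56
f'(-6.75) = 68.50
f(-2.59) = -35.13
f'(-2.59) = 26.90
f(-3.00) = -47.00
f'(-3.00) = 31.00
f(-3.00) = -47.00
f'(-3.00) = 31.00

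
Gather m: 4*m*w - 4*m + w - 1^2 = m*(4*w - 4) + w - 1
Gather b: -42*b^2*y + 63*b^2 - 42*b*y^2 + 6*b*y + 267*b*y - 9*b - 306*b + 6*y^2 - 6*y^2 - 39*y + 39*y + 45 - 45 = b^2*(63 - 42*y) + b*(-42*y^2 + 273*y - 315)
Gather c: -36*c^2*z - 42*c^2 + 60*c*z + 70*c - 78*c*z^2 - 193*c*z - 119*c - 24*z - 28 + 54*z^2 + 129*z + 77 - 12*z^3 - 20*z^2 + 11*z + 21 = c^2*(-36*z - 42) + c*(-78*z^2 - 133*z - 49) - 12*z^3 + 34*z^2 + 116*z + 70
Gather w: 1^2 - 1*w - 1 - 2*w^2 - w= -2*w^2 - 2*w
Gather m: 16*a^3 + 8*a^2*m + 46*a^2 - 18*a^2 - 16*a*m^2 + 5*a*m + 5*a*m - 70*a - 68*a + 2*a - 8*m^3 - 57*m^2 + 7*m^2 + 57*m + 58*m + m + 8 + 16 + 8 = 16*a^3 + 28*a^2 - 136*a - 8*m^3 + m^2*(-16*a - 50) + m*(8*a^2 + 10*a + 116) + 32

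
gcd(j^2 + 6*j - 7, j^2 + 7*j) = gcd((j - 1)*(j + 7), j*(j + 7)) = j + 7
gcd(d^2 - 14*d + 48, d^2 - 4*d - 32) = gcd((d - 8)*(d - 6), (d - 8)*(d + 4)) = d - 8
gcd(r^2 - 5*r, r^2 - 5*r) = r^2 - 5*r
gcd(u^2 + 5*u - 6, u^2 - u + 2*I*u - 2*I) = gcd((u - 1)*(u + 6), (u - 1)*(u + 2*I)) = u - 1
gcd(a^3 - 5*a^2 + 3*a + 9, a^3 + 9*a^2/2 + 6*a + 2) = 1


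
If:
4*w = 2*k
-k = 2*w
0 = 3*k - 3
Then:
No Solution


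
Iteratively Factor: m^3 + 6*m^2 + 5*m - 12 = (m + 4)*(m^2 + 2*m - 3) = (m - 1)*(m + 4)*(m + 3)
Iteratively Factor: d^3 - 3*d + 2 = (d - 1)*(d^2 + d - 2) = (d - 1)^2*(d + 2)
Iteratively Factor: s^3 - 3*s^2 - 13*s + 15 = (s - 5)*(s^2 + 2*s - 3) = (s - 5)*(s + 3)*(s - 1)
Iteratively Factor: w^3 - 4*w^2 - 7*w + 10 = (w + 2)*(w^2 - 6*w + 5) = (w - 5)*(w + 2)*(w - 1)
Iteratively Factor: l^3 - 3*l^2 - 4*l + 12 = (l - 3)*(l^2 - 4) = (l - 3)*(l + 2)*(l - 2)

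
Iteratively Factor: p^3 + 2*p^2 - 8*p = (p + 4)*(p^2 - 2*p) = (p - 2)*(p + 4)*(p)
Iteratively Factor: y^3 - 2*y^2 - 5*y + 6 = (y + 2)*(y^2 - 4*y + 3) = (y - 1)*(y + 2)*(y - 3)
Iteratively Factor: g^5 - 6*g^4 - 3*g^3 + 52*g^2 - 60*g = (g)*(g^4 - 6*g^3 - 3*g^2 + 52*g - 60) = g*(g + 3)*(g^3 - 9*g^2 + 24*g - 20) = g*(g - 5)*(g + 3)*(g^2 - 4*g + 4) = g*(g - 5)*(g - 2)*(g + 3)*(g - 2)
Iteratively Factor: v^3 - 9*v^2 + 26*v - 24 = (v - 3)*(v^2 - 6*v + 8) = (v - 3)*(v - 2)*(v - 4)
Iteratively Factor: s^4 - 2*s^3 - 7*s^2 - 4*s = (s + 1)*(s^3 - 3*s^2 - 4*s) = (s - 4)*(s + 1)*(s^2 + s) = (s - 4)*(s + 1)^2*(s)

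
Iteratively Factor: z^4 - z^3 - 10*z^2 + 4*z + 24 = (z - 2)*(z^3 + z^2 - 8*z - 12) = (z - 2)*(z + 2)*(z^2 - z - 6) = (z - 2)*(z + 2)^2*(z - 3)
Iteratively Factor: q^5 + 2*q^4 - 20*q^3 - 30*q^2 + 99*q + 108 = (q + 1)*(q^4 + q^3 - 21*q^2 - 9*q + 108) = (q + 1)*(q + 3)*(q^3 - 2*q^2 - 15*q + 36) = (q - 3)*(q + 1)*(q + 3)*(q^2 + q - 12) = (q - 3)*(q + 1)*(q + 3)*(q + 4)*(q - 3)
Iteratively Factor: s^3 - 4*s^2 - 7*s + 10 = (s + 2)*(s^2 - 6*s + 5) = (s - 5)*(s + 2)*(s - 1)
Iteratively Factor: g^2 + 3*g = (g)*(g + 3)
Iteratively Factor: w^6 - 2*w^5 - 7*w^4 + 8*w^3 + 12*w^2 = (w)*(w^5 - 2*w^4 - 7*w^3 + 8*w^2 + 12*w) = w*(w + 2)*(w^4 - 4*w^3 + w^2 + 6*w) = w*(w - 3)*(w + 2)*(w^3 - w^2 - 2*w) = w*(w - 3)*(w - 2)*(w + 2)*(w^2 + w) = w^2*(w - 3)*(w - 2)*(w + 2)*(w + 1)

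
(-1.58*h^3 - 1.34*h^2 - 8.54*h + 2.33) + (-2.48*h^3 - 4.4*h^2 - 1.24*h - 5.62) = -4.06*h^3 - 5.74*h^2 - 9.78*h - 3.29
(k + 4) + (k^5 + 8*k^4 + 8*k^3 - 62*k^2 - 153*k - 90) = k^5 + 8*k^4 + 8*k^3 - 62*k^2 - 152*k - 86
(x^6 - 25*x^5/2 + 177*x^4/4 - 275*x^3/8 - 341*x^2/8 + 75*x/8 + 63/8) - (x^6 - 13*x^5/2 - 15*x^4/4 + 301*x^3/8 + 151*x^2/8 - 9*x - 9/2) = -6*x^5 + 48*x^4 - 72*x^3 - 123*x^2/2 + 147*x/8 + 99/8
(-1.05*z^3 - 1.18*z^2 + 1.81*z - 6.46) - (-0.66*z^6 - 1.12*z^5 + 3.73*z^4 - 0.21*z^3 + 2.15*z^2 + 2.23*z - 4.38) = 0.66*z^6 + 1.12*z^5 - 3.73*z^4 - 0.84*z^3 - 3.33*z^2 - 0.42*z - 2.08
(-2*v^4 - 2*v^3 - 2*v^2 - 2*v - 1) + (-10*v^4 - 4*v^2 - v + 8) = -12*v^4 - 2*v^3 - 6*v^2 - 3*v + 7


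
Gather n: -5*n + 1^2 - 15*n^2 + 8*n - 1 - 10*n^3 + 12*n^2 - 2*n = -10*n^3 - 3*n^2 + n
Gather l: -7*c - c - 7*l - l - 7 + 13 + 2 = -8*c - 8*l + 8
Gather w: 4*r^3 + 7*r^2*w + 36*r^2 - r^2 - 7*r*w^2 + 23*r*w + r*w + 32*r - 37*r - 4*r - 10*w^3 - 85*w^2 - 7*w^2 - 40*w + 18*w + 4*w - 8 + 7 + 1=4*r^3 + 35*r^2 - 9*r - 10*w^3 + w^2*(-7*r - 92) + w*(7*r^2 + 24*r - 18)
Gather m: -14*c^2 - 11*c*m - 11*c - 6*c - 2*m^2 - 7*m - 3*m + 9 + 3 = -14*c^2 - 17*c - 2*m^2 + m*(-11*c - 10) + 12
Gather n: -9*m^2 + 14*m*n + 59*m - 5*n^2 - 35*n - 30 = -9*m^2 + 59*m - 5*n^2 + n*(14*m - 35) - 30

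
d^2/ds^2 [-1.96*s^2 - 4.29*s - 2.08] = -3.92000000000000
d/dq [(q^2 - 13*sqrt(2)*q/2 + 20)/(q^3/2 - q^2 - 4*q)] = 2*(-q^4 + 13*sqrt(2)*q^3 - 68*q^2 - 13*sqrt(2)*q^2 + 80*q + 160)/(q^2*(q^4 - 4*q^3 - 12*q^2 + 32*q + 64))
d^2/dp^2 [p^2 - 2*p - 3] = 2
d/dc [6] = 0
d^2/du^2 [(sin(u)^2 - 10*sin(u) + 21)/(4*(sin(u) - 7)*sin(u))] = 3*(sin(u)^2 - 2)/(4*sin(u)^3)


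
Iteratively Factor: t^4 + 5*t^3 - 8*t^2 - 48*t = (t)*(t^3 + 5*t^2 - 8*t - 48) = t*(t + 4)*(t^2 + t - 12) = t*(t - 3)*(t + 4)*(t + 4)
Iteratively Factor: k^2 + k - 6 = (k - 2)*(k + 3)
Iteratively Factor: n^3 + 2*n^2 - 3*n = (n - 1)*(n^2 + 3*n) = n*(n - 1)*(n + 3)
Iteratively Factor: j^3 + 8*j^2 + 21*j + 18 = (j + 2)*(j^2 + 6*j + 9) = (j + 2)*(j + 3)*(j + 3)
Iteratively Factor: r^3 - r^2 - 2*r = (r - 2)*(r^2 + r) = r*(r - 2)*(r + 1)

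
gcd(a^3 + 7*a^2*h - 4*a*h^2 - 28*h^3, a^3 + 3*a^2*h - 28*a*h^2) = a + 7*h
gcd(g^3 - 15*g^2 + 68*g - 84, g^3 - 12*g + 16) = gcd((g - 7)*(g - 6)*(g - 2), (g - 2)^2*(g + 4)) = g - 2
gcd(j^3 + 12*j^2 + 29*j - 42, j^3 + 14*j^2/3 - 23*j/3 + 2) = j^2 + 5*j - 6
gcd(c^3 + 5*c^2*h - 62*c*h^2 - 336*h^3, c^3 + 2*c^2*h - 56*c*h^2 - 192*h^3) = c^2 - 2*c*h - 48*h^2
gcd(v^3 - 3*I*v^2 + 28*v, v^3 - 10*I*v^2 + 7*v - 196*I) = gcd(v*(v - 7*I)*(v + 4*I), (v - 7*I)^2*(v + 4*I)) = v^2 - 3*I*v + 28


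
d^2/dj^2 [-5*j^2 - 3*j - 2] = -10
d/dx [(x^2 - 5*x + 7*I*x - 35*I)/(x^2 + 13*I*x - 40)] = (x^2*(5 + 6*I) + x*(-80 + 70*I) - 255 - 280*I)/(x^4 + 26*I*x^3 - 249*x^2 - 1040*I*x + 1600)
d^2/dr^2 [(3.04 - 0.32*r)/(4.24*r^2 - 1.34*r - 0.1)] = ((0.32*r - 3.04)*(8.48*r - 1.34)*(16.96*r - 2.68) + (8.1408*r - 26.6368)*(-4.24*r^2 + 1.34*r + 0.1))/(-4.24*r^2 + 1.34*r + 0.1)^3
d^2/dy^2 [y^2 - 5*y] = 2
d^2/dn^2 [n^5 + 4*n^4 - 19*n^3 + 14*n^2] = 20*n^3 + 48*n^2 - 114*n + 28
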